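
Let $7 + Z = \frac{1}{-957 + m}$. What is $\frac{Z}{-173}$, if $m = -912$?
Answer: $\frac{13084}{323337} \approx 0.040466$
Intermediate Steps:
$Z = - \frac{13084}{1869}$ ($Z = -7 + \frac{1}{-957 - 912} = -7 + \frac{1}{-1869} = -7 - \frac{1}{1869} = - \frac{13084}{1869} \approx -7.0005$)
$\frac{Z}{-173} = - \frac{13084}{1869 \left(-173\right)} = \left(- \frac{13084}{1869}\right) \left(- \frac{1}{173}\right) = \frac{13084}{323337}$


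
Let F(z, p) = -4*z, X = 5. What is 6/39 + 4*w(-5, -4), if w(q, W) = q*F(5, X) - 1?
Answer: 5150/13 ≈ 396.15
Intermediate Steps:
w(q, W) = -1 - 20*q (w(q, W) = q*(-4*5) - 1 = q*(-20) - 1 = -20*q - 1 = -1 - 20*q)
6/39 + 4*w(-5, -4) = 6/39 + 4*(-1 - 20*(-5)) = 6*(1/39) + 4*(-1 + 100) = 2/13 + 4*99 = 2/13 + 396 = 5150/13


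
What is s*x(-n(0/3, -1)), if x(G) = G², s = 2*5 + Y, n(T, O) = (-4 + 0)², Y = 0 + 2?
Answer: 3072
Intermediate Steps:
Y = 2
n(T, O) = 16 (n(T, O) = (-4)² = 16)
s = 12 (s = 2*5 + 2 = 10 + 2 = 12)
s*x(-n(0/3, -1)) = 12*(-1*16)² = 12*(-16)² = 12*256 = 3072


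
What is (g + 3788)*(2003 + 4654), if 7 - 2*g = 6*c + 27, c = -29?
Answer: 25729305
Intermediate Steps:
g = 77 (g = 7/2 - (6*(-29) + 27)/2 = 7/2 - (-174 + 27)/2 = 7/2 - ½*(-147) = 7/2 + 147/2 = 77)
(g + 3788)*(2003 + 4654) = (77 + 3788)*(2003 + 4654) = 3865*6657 = 25729305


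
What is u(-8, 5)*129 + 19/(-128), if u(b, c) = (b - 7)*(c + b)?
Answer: 743021/128 ≈ 5804.9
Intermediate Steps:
u(b, c) = (-7 + b)*(b + c)
u(-8, 5)*129 + 19/(-128) = ((-8)**2 - 7*(-8) - 7*5 - 8*5)*129 + 19/(-128) = (64 + 56 - 35 - 40)*129 + 19*(-1/128) = 45*129 - 19/128 = 5805 - 19/128 = 743021/128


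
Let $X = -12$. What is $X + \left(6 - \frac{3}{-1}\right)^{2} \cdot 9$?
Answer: $717$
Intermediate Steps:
$X + \left(6 - \frac{3}{-1}\right)^{2} \cdot 9 = -12 + \left(6 - \frac{3}{-1}\right)^{2} \cdot 9 = -12 + \left(6 - -3\right)^{2} \cdot 9 = -12 + \left(6 + 3\right)^{2} \cdot 9 = -12 + 9^{2} \cdot 9 = -12 + 81 \cdot 9 = -12 + 729 = 717$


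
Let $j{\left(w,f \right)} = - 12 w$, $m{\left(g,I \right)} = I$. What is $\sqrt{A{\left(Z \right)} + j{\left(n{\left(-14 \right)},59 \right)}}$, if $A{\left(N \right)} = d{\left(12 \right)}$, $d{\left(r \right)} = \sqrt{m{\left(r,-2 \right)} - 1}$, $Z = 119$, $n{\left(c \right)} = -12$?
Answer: $\sqrt{144 + i \sqrt{3}} \approx 12.0 + 0.07217 i$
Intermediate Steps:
$d{\left(r \right)} = i \sqrt{3}$ ($d{\left(r \right)} = \sqrt{-2 - 1} = \sqrt{-3} = i \sqrt{3}$)
$A{\left(N \right)} = i \sqrt{3}$
$\sqrt{A{\left(Z \right)} + j{\left(n{\left(-14 \right)},59 \right)}} = \sqrt{i \sqrt{3} - -144} = \sqrt{i \sqrt{3} + 144} = \sqrt{144 + i \sqrt{3}}$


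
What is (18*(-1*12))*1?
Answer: -216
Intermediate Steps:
(18*(-1*12))*1 = (18*(-12))*1 = -216*1 = -216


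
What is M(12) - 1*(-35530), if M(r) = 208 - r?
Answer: 35726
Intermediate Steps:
M(12) - 1*(-35530) = (208 - 1*12) - 1*(-35530) = (208 - 12) + 35530 = 196 + 35530 = 35726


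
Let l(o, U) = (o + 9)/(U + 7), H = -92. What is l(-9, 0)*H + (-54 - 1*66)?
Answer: -120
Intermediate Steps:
l(o, U) = (9 + o)/(7 + U)
l(-9, 0)*H + (-54 - 1*66) = ((9 - 9)/(7 + 0))*(-92) + (-54 - 1*66) = (0/7)*(-92) + (-54 - 66) = ((⅐)*0)*(-92) - 120 = 0*(-92) - 120 = 0 - 120 = -120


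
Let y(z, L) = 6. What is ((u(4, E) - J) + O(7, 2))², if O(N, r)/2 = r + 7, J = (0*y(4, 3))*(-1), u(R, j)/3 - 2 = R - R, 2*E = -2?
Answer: 576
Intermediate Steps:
E = -1 (E = (½)*(-2) = -1)
u(R, j) = 6 (u(R, j) = 6 + 3*(R - R) = 6 + 3*0 = 6 + 0 = 6)
J = 0 (J = (0*6)*(-1) = 0*(-1) = 0)
O(N, r) = 14 + 2*r (O(N, r) = 2*(r + 7) = 2*(7 + r) = 14 + 2*r)
((u(4, E) - J) + O(7, 2))² = ((6 - 1*0) + (14 + 2*2))² = ((6 + 0) + (14 + 4))² = (6 + 18)² = 24² = 576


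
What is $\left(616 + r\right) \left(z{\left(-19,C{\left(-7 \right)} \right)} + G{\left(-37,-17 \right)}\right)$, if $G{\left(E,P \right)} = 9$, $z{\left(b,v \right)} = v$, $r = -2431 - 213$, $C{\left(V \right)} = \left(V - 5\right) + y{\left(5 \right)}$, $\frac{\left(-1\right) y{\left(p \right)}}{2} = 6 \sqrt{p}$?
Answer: $6084 + 24336 \sqrt{5} \approx 60501.0$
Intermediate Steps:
$y{\left(p \right)} = - 12 \sqrt{p}$ ($y{\left(p \right)} = - 2 \cdot 6 \sqrt{p} = - 12 \sqrt{p}$)
$C{\left(V \right)} = -5 + V - 12 \sqrt{5}$ ($C{\left(V \right)} = \left(V - 5\right) - 12 \sqrt{5} = \left(-5 + V\right) - 12 \sqrt{5} = -5 + V - 12 \sqrt{5}$)
$r = -2644$ ($r = -2431 - 213 = -2644$)
$\left(616 + r\right) \left(z{\left(-19,C{\left(-7 \right)} \right)} + G{\left(-37,-17 \right)}\right) = \left(616 - 2644\right) \left(\left(-5 - 7 - 12 \sqrt{5}\right) + 9\right) = - 2028 \left(\left(-12 - 12 \sqrt{5}\right) + 9\right) = - 2028 \left(-3 - 12 \sqrt{5}\right) = 6084 + 24336 \sqrt{5}$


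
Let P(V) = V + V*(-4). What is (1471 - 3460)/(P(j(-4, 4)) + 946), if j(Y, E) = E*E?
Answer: -1989/898 ≈ -2.2149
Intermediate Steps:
j(Y, E) = E²
P(V) = -3*V (P(V) = V - 4*V = -3*V)
(1471 - 3460)/(P(j(-4, 4)) + 946) = (1471 - 3460)/(-3*4² + 946) = -1989/(-3*16 + 946) = -1989/(-48 + 946) = -1989/898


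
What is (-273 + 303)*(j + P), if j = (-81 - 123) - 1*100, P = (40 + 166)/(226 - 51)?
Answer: -317964/35 ≈ -9084.7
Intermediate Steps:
P = 206/175 ≈ 1.1771
j = -304 (j = -204 - 100 = -304)
(-273 + 303)*(j + P) = (-273 + 303)*(-304 + 206/175) = 30*(-52994/175) = -317964/35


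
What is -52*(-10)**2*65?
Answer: -338000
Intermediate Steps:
-52*(-10)**2*65 = -52*100*65 = -5200*65 = -338000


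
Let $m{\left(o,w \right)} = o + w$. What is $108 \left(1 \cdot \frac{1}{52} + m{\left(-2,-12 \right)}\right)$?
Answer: $- \frac{19629}{13} \approx -1509.9$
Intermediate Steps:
$108 \left(1 \cdot \frac{1}{52} + m{\left(-2,-12 \right)}\right) = 108 \left(1 \cdot \frac{1}{52} - 14\right) = 108 \left(\frac{1}{52} - 14\right) = 108 \left(- \frac{727}{52}\right) = - \frac{19629}{13}$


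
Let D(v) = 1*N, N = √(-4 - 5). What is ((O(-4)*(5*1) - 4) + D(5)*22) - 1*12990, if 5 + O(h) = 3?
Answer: -13004 + 66*I ≈ -13004.0 + 66.0*I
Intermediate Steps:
N = 3*I (N = √(-9) = 3*I ≈ 3.0*I)
O(h) = -2 (O(h) = -5 + 3 = -2)
D(v) = 3*I (D(v) = 1*(3*I) = 3*I)
((O(-4)*(5*1) - 4) + D(5)*22) - 1*12990 = ((-10 - 4) + (3*I)*22) - 1*12990 = ((-2*5 - 4) + 66*I) - 12990 = ((-10 - 4) + 66*I) - 12990 = (-14 + 66*I) - 12990 = -13004 + 66*I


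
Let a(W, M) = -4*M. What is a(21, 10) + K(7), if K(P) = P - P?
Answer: -40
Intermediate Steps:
K(P) = 0
a(21, 10) + K(7) = -4*10 + 0 = -40 + 0 = -40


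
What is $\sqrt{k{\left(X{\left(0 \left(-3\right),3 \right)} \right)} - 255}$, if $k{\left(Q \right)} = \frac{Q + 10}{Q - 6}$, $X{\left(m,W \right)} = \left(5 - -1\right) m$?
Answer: $\frac{i \sqrt{2310}}{3} \approx 16.021 i$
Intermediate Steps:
$X{\left(m,W \right)} = 6 m$ ($X{\left(m,W \right)} = \left(5 + 1\right) m = 6 m$)
$k{\left(Q \right)} = \frac{10 + Q}{-6 + Q}$
$\sqrt{k{\left(X{\left(0 \left(-3\right),3 \right)} \right)} - 255} = \sqrt{\frac{10 + 6 \cdot 0 \left(-3\right)}{-6 + 6 \cdot 0 \left(-3\right)} - 255} = \sqrt{\frac{10 + 6 \cdot 0}{-6 + 6 \cdot 0} - 255} = \sqrt{\frac{10 + 0}{-6 + 0} - 255} = \sqrt{\frac{1}{-6} \cdot 10 - 255} = \sqrt{\left(- \frac{1}{6}\right) 10 - 255} = \sqrt{- \frac{5}{3} - 255} = \sqrt{- \frac{770}{3}} = \frac{i \sqrt{2310}}{3}$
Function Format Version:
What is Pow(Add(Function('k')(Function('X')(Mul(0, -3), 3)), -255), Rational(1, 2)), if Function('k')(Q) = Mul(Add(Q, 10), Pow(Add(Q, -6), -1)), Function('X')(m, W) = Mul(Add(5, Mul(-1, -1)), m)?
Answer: Mul(Rational(1, 3), I, Pow(2310, Rational(1, 2))) ≈ Mul(16.021, I)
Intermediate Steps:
Function('X')(m, W) = Mul(6, m) (Function('X')(m, W) = Mul(Add(5, 1), m) = Mul(6, m))
Function('k')(Q) = Mul(Pow(Add(-6, Q), -1), Add(10, Q)) (Function('k')(Q) = Mul(Add(10, Q), Pow(Add(-6, Q), -1)) = Mul(Pow(Add(-6, Q), -1), Add(10, Q)))
Pow(Add(Function('k')(Function('X')(Mul(0, -3), 3)), -255), Rational(1, 2)) = Pow(Add(Mul(Pow(Add(-6, Mul(6, Mul(0, -3))), -1), Add(10, Mul(6, Mul(0, -3)))), -255), Rational(1, 2)) = Pow(Add(Mul(Pow(Add(-6, Mul(6, 0)), -1), Add(10, Mul(6, 0))), -255), Rational(1, 2)) = Pow(Add(Mul(Pow(Add(-6, 0), -1), Add(10, 0)), -255), Rational(1, 2)) = Pow(Add(Mul(Pow(-6, -1), 10), -255), Rational(1, 2)) = Pow(Add(Mul(Rational(-1, 6), 10), -255), Rational(1, 2)) = Pow(Add(Rational(-5, 3), -255), Rational(1, 2)) = Pow(Rational(-770, 3), Rational(1, 2)) = Mul(Rational(1, 3), I, Pow(2310, Rational(1, 2)))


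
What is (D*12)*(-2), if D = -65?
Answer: 1560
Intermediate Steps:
(D*12)*(-2) = -65*12*(-2) = -780*(-2) = 1560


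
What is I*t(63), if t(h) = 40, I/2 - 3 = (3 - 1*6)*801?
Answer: -192000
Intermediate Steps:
I = -4800 (I = 6 + 2*((3 - 1*6)*801) = 6 + 2*((3 - 6)*801) = 6 + 2*(-3*801) = 6 + 2*(-2403) = 6 - 4806 = -4800)
I*t(63) = -4800*40 = -192000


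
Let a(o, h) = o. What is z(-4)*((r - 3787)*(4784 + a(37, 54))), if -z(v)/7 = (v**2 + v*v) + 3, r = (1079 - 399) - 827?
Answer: 4646624430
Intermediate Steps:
r = -147 (r = 680 - 827 = -147)
z(v) = -21 - 14*v**2 (z(v) = -7*((v**2 + v*v) + 3) = -7*((v**2 + v**2) + 3) = -7*(2*v**2 + 3) = -7*(3 + 2*v**2) = -21 - 14*v**2)
z(-4)*((r - 3787)*(4784 + a(37, 54))) = (-21 - 14*(-4)**2)*((-147 - 3787)*(4784 + 37)) = (-21 - 14*16)*(-3934*4821) = (-21 - 224)*(-18965814) = -245*(-18965814) = 4646624430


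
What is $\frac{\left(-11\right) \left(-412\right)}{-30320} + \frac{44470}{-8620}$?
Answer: $- \frac{17342453}{3266980} \approx -5.3084$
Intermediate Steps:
$\frac{\left(-11\right) \left(-412\right)}{-30320} + \frac{44470}{-8620} = 4532 \left(- \frac{1}{30320}\right) + 44470 \left(- \frac{1}{8620}\right) = - \frac{1133}{7580} - \frac{4447}{862} = - \frac{17342453}{3266980}$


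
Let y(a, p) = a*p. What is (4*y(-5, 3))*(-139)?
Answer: 8340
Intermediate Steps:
(4*y(-5, 3))*(-139) = (4*(-5*3))*(-139) = (4*(-15))*(-139) = -60*(-139) = 8340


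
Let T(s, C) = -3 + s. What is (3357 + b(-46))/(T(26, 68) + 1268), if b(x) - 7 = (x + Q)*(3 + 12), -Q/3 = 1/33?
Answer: 29399/14201 ≈ 2.0702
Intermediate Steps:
Q = -1/11 (Q = -3/33 = -3*1/33 = -1/11 ≈ -0.090909)
b(x) = 62/11 + 15*x (b(x) = 7 + (x - 1/11)*(3 + 12) = 7 + (-1/11 + x)*15 = 7 + (-15/11 + 15*x) = 62/11 + 15*x)
(3357 + b(-46))/(T(26, 68) + 1268) = (3357 + (62/11 + 15*(-46)))/((-3 + 26) + 1268) = (3357 + (62/11 - 690))/(23 + 1268) = (3357 - 7528/11)/1291 = (29399/11)*(1/1291) = 29399/14201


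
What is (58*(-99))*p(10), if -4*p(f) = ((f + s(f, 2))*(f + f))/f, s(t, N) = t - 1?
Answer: 54549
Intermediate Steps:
s(t, N) = -1 + t
p(f) = ½ - f (p(f) = -(f + (-1 + f))*(f + f)/(4*f) = -(-1 + 2*f)*(2*f)/(4*f) = -2*f*(-1 + 2*f)/(4*f) = -(-2 + 4*f)/4 = ½ - f)
(58*(-99))*p(10) = (58*(-99))*(½ - 1*10) = -5742*(½ - 10) = -5742*(-19/2) = 54549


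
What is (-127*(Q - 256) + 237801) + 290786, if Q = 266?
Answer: 527317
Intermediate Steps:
(-127*(Q - 256) + 237801) + 290786 = (-127*(266 - 256) + 237801) + 290786 = (-127*10 + 237801) + 290786 = (-1270 + 237801) + 290786 = 236531 + 290786 = 527317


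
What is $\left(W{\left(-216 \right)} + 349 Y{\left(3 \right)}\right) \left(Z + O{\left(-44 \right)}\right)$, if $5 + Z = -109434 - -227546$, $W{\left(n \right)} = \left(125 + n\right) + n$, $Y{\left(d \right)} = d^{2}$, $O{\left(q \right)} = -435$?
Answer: $333482448$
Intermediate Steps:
$W{\left(n \right)} = 125 + 2 n$
$Z = 118107$ ($Z = -5 - -118112 = -5 + \left(-109434 + 227546\right) = -5 + 118112 = 118107$)
$\left(W{\left(-216 \right)} + 349 Y{\left(3 \right)}\right) \left(Z + O{\left(-44 \right)}\right) = \left(\left(125 + 2 \left(-216\right)\right) + 349 \cdot 3^{2}\right) \left(118107 - 435\right) = \left(\left(125 - 432\right) + 349 \cdot 9\right) 117672 = \left(-307 + 3141\right) 117672 = 2834 \cdot 117672 = 333482448$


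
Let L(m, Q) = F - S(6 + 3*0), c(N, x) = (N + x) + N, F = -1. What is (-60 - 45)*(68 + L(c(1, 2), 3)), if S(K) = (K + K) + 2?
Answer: -5565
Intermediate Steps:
S(K) = 2 + 2*K (S(K) = 2*K + 2 = 2 + 2*K)
c(N, x) = x + 2*N
L(m, Q) = -15 (L(m, Q) = -1 - (2 + 2*(6 + 3*0)) = -1 - (2 + 2*(6 + 0)) = -1 - (2 + 2*6) = -1 - (2 + 12) = -1 - 1*14 = -1 - 14 = -15)
(-60 - 45)*(68 + L(c(1, 2), 3)) = (-60 - 45)*(68 - 15) = -105*53 = -5565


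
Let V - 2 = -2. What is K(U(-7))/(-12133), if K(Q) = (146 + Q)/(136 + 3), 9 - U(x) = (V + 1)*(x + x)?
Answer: -169/1686487 ≈ -0.00010021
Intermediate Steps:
V = 0 (V = 2 - 2 = 0)
U(x) = 9 - 2*x (U(x) = 9 - (0 + 1)*(x + x) = 9 - 2*x)
K(Q) = 146/139 + Q/139 (K(Q) = (146 + Q)/139 = (146 + Q)*(1/139) = 146/139 + Q/139)
K(U(-7))/(-12133) = (146/139 + (9 - 2*(-7))/139)/(-12133) = (146/139 + (9 + 14)/139)*(-1/12133) = (146/139 + (1/139)*23)*(-1/12133) = (146/139 + 23/139)*(-1/12133) = (169/139)*(-1/12133) = -169/1686487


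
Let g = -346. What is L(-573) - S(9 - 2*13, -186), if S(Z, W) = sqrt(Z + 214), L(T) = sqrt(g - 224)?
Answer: -sqrt(197) + I*sqrt(570) ≈ -14.036 + 23.875*I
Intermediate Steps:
L(T) = I*sqrt(570) (L(T) = sqrt(-346 - 224) = sqrt(-570) = I*sqrt(570))
S(Z, W) = sqrt(214 + Z)
L(-573) - S(9 - 2*13, -186) = I*sqrt(570) - sqrt(214 + (9 - 2*13)) = I*sqrt(570) - sqrt(214 + (9 - 26)) = I*sqrt(570) - sqrt(214 - 17) = I*sqrt(570) - sqrt(197) = -sqrt(197) + I*sqrt(570)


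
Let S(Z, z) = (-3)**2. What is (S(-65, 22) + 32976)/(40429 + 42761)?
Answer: 2199/5546 ≈ 0.39650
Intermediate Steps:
S(Z, z) = 9
(S(-65, 22) + 32976)/(40429 + 42761) = (9 + 32976)/(40429 + 42761) = 32985/83190 = 32985*(1/83190) = 2199/5546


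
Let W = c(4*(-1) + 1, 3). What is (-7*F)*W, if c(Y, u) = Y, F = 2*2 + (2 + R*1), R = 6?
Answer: 252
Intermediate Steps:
F = 12 (F = 2*2 + (2 + 6*1) = 4 + (2 + 6) = 4 + 8 = 12)
W = -3 (W = 4*(-1) + 1 = -4 + 1 = -3)
(-7*F)*W = -7*12*(-3) = -84*(-3) = 252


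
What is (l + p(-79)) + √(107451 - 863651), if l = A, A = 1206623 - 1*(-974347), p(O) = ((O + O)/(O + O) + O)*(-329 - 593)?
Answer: 2252886 + 10*I*√7562 ≈ 2.2529e+6 + 869.6*I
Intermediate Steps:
p(O) = -922 - 922*O (p(O) = ((2*O)/((2*O)) + O)*(-922) = ((2*O)*(1/(2*O)) + O)*(-922) = (1 + O)*(-922) = -922 - 922*O)
A = 2180970 (A = 1206623 + 974347 = 2180970)
l = 2180970
(l + p(-79)) + √(107451 - 863651) = (2180970 + (-922 - 922*(-79))) + √(107451 - 863651) = (2180970 + (-922 + 72838)) + √(-756200) = (2180970 + 71916) + 10*I*√7562 = 2252886 + 10*I*√7562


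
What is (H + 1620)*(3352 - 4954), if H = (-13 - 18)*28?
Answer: -1204704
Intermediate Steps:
H = -868 (H = -31*28 = -868)
(H + 1620)*(3352 - 4954) = (-868 + 1620)*(3352 - 4954) = 752*(-1602) = -1204704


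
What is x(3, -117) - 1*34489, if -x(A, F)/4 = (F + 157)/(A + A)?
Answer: -103547/3 ≈ -34516.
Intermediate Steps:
x(A, F) = -2*(157 + F)/A (x(A, F) = -4*(F + 157)/(A + A) = -4*(157 + F)/(2*A) = -4*(157 + F)*1/(2*A) = -2*(157 + F)/A)
x(3, -117) - 1*34489 = 2*(-157 - 1*(-117))/3 - 1*34489 = 2*(⅓)*(-157 + 117) - 34489 = 2*(⅓)*(-40) - 34489 = -80/3 - 34489 = -103547/3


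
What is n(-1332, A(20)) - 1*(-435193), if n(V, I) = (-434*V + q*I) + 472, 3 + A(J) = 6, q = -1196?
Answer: 1010165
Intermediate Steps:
A(J) = 3 (A(J) = -3 + 6 = 3)
n(V, I) = 472 - 1196*I - 434*V (n(V, I) = (-434*V - 1196*I) + 472 = (-1196*I - 434*V) + 472 = 472 - 1196*I - 434*V)
n(-1332, A(20)) - 1*(-435193) = (472 - 1196*3 - 434*(-1332)) - 1*(-435193) = (472 - 3588 + 578088) + 435193 = 574972 + 435193 = 1010165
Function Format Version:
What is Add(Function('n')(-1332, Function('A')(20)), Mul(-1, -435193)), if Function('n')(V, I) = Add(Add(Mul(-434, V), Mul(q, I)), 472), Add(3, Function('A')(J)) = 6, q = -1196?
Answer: 1010165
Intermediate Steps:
Function('A')(J) = 3 (Function('A')(J) = Add(-3, 6) = 3)
Function('n')(V, I) = Add(472, Mul(-1196, I), Mul(-434, V)) (Function('n')(V, I) = Add(Add(Mul(-434, V), Mul(-1196, I)), 472) = Add(Add(Mul(-1196, I), Mul(-434, V)), 472) = Add(472, Mul(-1196, I), Mul(-434, V)))
Add(Function('n')(-1332, Function('A')(20)), Mul(-1, -435193)) = Add(Add(472, Mul(-1196, 3), Mul(-434, -1332)), Mul(-1, -435193)) = Add(Add(472, -3588, 578088), 435193) = Add(574972, 435193) = 1010165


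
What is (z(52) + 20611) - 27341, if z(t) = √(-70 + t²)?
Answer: -6730 + √2634 ≈ -6678.7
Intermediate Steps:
(z(52) + 20611) - 27341 = (√(-70 + 52²) + 20611) - 27341 = (√(-70 + 2704) + 20611) - 27341 = (√2634 + 20611) - 27341 = (20611 + √2634) - 27341 = -6730 + √2634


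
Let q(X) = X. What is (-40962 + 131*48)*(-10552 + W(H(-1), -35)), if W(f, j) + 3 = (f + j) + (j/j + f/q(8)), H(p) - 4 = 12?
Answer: 366538854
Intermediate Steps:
H(p) = 16 (H(p) = 4 + 12 = 16)
W(f, j) = -2 + j + 9*f/8 (W(f, j) = -3 + ((f + j) + (j/j + f/8)) = -3 + ((f + j) + (1 + f*(⅛))) = -3 + ((f + j) + (1 + f/8)) = -3 + (1 + j + 9*f/8) = -2 + j + 9*f/8)
(-40962 + 131*48)*(-10552 + W(H(-1), -35)) = (-40962 + 131*48)*(-10552 + (-2 - 35 + (9/8)*16)) = (-40962 + 6288)*(-10552 + (-2 - 35 + 18)) = -34674*(-10552 - 19) = -34674*(-10571) = 366538854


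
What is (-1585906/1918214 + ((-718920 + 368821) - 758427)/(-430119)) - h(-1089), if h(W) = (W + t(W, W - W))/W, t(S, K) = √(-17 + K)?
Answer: 309600751142/412530143733 + I*√17/1089 ≈ 0.75049 + 0.0037861*I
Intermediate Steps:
h(W) = (W + I*√17)/W (h(W) = (W + √(-17 + (W - W)))/W = (W + √(-17 + 0))/W = (W + √(-17))/W = (W + I*√17)/W)
(-1585906/1918214 + ((-718920 + 368821) - 758427)/(-430119)) - h(-1089) = (-1585906/1918214 + ((-718920 + 368821) - 758427)/(-430119)) - (-1089 + I*√17)/(-1089) = (-1585906*1/1918214 + (-350099 - 758427)*(-1/430119)) - (-1)*(-1089 + I*√17)/1089 = (-792953/959107 - 1108526*(-1/430119)) - (1 - I*√17/1089) = (-792953/959107 + 1108526/430119) + (-1 + I*√17/1089) = 722130894875/412530143733 + (-1 + I*√17/1089) = 309600751142/412530143733 + I*√17/1089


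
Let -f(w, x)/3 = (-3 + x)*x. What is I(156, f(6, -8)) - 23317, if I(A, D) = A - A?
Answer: -23317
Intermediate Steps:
f(w, x) = -3*x*(-3 + x) (f(w, x) = -3*(-3 + x)*x = -3*x*(-3 + x))
I(A, D) = 0
I(156, f(6, -8)) - 23317 = 0 - 23317 = -23317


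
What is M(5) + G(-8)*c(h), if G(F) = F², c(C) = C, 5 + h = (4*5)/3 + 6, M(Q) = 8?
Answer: 1496/3 ≈ 498.67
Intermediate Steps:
h = 23/3 (h = -5 + ((4*5)/3 + 6) = -5 + (20*(⅓) + 6) = -5 + (20/3 + 6) = -5 + 38/3 = 23/3 ≈ 7.6667)
M(5) + G(-8)*c(h) = 8 + (-8)²*(23/3) = 8 + 64*(23/3) = 8 + 1472/3 = 1496/3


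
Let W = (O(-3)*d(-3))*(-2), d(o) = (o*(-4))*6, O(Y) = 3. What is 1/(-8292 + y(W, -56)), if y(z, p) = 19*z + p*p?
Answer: -1/13364 ≈ -7.4828e-5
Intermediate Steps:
d(o) = -24*o (d(o) = -4*o*6 = -24*o)
W = -432 (W = (3*(-24*(-3)))*(-2) = (3*72)*(-2) = 216*(-2) = -432)
y(z, p) = p² + 19*z (y(z, p) = 19*z + p² = p² + 19*z)
1/(-8292 + y(W, -56)) = 1/(-8292 + ((-56)² + 19*(-432))) = 1/(-8292 + (3136 - 8208)) = 1/(-8292 - 5072) = 1/(-13364) = -1/13364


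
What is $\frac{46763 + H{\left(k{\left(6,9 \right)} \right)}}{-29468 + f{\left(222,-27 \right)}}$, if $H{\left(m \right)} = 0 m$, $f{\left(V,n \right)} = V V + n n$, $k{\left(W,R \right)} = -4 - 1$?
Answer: $\frac{46763}{20545} \approx 2.2761$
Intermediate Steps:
$k{\left(W,R \right)} = -5$
$f{\left(V,n \right)} = V^{2} + n^{2}$
$H{\left(m \right)} = 0$
$\frac{46763 + H{\left(k{\left(6,9 \right)} \right)}}{-29468 + f{\left(222,-27 \right)}} = \frac{46763 + 0}{-29468 + \left(222^{2} + \left(-27\right)^{2}\right)} = \frac{46763}{-29468 + \left(49284 + 729\right)} = \frac{46763}{-29468 + 50013} = \frac{46763}{20545}$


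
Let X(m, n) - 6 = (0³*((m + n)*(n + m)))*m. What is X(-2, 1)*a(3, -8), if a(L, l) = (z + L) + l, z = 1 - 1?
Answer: -30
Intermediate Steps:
z = 0
X(m, n) = 6 (X(m, n) = 6 + (0³*((m + n)*(n + m)))*m = 6 + (0*((m + n)*(m + n)))*m = 6 + (0*(m + n)²)*m = 6 + 0*m = 6 + 0 = 6)
a(L, l) = L + l (a(L, l) = (0 + L) + l = L + l)
X(-2, 1)*a(3, -8) = 6*(3 - 8) = 6*(-5) = -30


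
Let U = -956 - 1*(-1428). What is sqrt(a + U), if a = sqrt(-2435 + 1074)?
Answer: sqrt(472 + I*sqrt(1361)) ≈ 21.742 + 0.84839*I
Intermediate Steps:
a = I*sqrt(1361) (a = sqrt(-1361) = I*sqrt(1361) ≈ 36.892*I)
U = 472 (U = -956 + 1428 = 472)
sqrt(a + U) = sqrt(I*sqrt(1361) + 472) = sqrt(472 + I*sqrt(1361))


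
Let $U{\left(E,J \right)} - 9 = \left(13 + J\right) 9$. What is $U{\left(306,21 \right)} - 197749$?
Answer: $-197434$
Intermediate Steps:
$U{\left(E,J \right)} = 126 + 9 J$ ($U{\left(E,J \right)} = 9 + \left(13 + J\right) 9 = 9 + \left(117 + 9 J\right) = 126 + 9 J$)
$U{\left(306,21 \right)} - 197749 = \left(126 + 9 \cdot 21\right) - 197749 = \left(126 + 189\right) - 197749 = 315 - 197749 = -197434$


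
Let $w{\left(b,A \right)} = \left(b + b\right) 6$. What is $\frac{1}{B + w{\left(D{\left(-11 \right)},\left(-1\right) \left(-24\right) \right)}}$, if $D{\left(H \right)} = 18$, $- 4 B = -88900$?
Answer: $\frac{1}{22441} \approx 4.4561 \cdot 10^{-5}$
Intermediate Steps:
$B = 22225$ ($B = \left(- \frac{1}{4}\right) \left(-88900\right) = 22225$)
$w{\left(b,A \right)} = 12 b$ ($w{\left(b,A \right)} = 2 b 6 = 12 b$)
$\frac{1}{B + w{\left(D{\left(-11 \right)},\left(-1\right) \left(-24\right) \right)}} = \frac{1}{22225 + 12 \cdot 18} = \frac{1}{22225 + 216} = \frac{1}{22441}$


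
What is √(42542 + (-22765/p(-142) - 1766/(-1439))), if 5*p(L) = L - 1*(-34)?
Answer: √29249929367619/25902 ≈ 208.80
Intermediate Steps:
p(L) = 34/5 + L/5 (p(L) = (L - 1*(-34))/5 = (L + 34)/5 = (34 + L)/5 = 34/5 + L/5)
√(42542 + (-22765/p(-142) - 1766/(-1439))) = √(42542 + (-22765/(34/5 + (⅕)*(-142)) - 1766/(-1439))) = √(42542 + (-22765/(34/5 - 142/5) - 1766*(-1/1439))) = √(42542 + (-22765/(-108/5) + 1766/1439)) = √(42542 + (-22765*(-5/108) + 1766/1439)) = √(42542 + (113825/108 + 1766/1439)) = √(42542 + 163984903/155412) = √(6775522207/155412) = √29249929367619/25902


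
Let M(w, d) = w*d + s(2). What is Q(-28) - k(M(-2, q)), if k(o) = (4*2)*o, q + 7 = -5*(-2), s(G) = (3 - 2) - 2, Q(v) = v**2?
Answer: 840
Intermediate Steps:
s(G) = -1 (s(G) = 1 - 2 = -1)
q = 3 (q = -7 - 5*(-2) = -7 + 10 = 3)
M(w, d) = -1 + d*w (M(w, d) = w*d - 1 = d*w - 1 = -1 + d*w)
k(o) = 8*o
Q(-28) - k(M(-2, q)) = (-28)**2 - 8*(-1 + 3*(-2)) = 784 - 8*(-1 - 6) = 784 - 8*(-7) = 784 - 1*(-56) = 784 + 56 = 840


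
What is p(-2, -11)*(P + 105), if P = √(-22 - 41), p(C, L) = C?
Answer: -210 - 6*I*√7 ≈ -210.0 - 15.875*I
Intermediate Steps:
P = 3*I*√7 (P = √(-63) = 3*I*√7 ≈ 7.9373*I)
p(-2, -11)*(P + 105) = -2*(3*I*√7 + 105) = -2*(105 + 3*I*√7) = -210 - 6*I*√7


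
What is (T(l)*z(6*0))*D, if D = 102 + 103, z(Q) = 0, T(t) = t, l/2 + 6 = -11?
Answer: 0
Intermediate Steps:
l = -34 (l = -12 + 2*(-11) = -12 - 22 = -34)
D = 205
(T(l)*z(6*0))*D = -34*0*205 = 0*205 = 0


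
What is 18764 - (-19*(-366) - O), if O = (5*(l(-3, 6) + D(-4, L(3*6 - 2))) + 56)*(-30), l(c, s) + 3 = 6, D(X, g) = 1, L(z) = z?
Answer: 9530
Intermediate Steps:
l(c, s) = 3 (l(c, s) = -3 + 6 = 3)
O = -2280 (O = (5*(3 + 1) + 56)*(-30) = (5*4 + 56)*(-30) = (20 + 56)*(-30) = 76*(-30) = -2280)
18764 - (-19*(-366) - O) = 18764 - (-19*(-366) - 1*(-2280)) = 18764 - (6954 + 2280) = 18764 - 1*9234 = 18764 - 9234 = 9530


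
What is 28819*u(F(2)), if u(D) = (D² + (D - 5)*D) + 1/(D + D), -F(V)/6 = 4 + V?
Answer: 5751782477/72 ≈ 7.9886e+7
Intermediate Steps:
F(V) = -24 - 6*V (F(V) = -6*(4 + V) = -24 - 6*V)
u(D) = D² + 1/(2*D) + D*(-5 + D) (u(D) = (D² + (-5 + D)*D) + 1/(2*D) = (D² + D*(-5 + D)) + 1/(2*D) = D² + 1/(2*D) + D*(-5 + D))
28819*u(F(2)) = 28819*(1/(2*(-24 - 6*2)) - 5*(-24 - 6*2) + 2*(-24 - 6*2)²) = 28819*(1/(2*(-24 - 12)) - 5*(-24 - 12) + 2*(-24 - 12)²) = 28819*((½)/(-36) - 5*(-36) + 2*(-36)²) = 28819*((½)*(-1/36) + 180 + 2*1296) = 28819*(-1/72 + 180 + 2592) = 28819*(199583/72) = 5751782477/72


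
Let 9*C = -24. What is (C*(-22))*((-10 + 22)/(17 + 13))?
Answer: 352/15 ≈ 23.467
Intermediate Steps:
C = -8/3 (C = (1/9)*(-24) = -8/3 ≈ -2.6667)
(C*(-22))*((-10 + 22)/(17 + 13)) = (-8/3*(-22))*((-10 + 22)/(17 + 13)) = 176*(12/30)/3 = 176*(12*(1/30))/3 = (176/3)*(2/5) = 352/15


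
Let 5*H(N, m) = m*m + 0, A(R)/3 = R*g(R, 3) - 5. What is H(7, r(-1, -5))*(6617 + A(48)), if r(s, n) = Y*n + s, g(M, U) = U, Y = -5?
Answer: 4051584/5 ≈ 8.1032e+5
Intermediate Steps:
r(s, n) = s - 5*n (r(s, n) = -5*n + s = s - 5*n)
A(R) = -15 + 9*R (A(R) = 3*(R*3 - 5) = 3*(3*R - 5) = 3*(-5 + 3*R) = -15 + 9*R)
H(N, m) = m²/5 (H(N, m) = (m*m + 0)/5 = (m² + 0)/5 = m²/5)
H(7, r(-1, -5))*(6617 + A(48)) = ((-1 - 5*(-5))²/5)*(6617 + (-15 + 9*48)) = ((-1 + 25)²/5)*(6617 + (-15 + 432)) = ((⅕)*24²)*(6617 + 417) = ((⅕)*576)*7034 = (576/5)*7034 = 4051584/5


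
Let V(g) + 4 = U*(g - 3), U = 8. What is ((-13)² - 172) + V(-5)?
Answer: -71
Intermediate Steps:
V(g) = -28 + 8*g (V(g) = -4 + 8*(g - 3) = -4 + 8*(-3 + g) = -4 + (-24 + 8*g) = -28 + 8*g)
((-13)² - 172) + V(-5) = ((-13)² - 172) + (-28 + 8*(-5)) = (169 - 172) + (-28 - 40) = -3 - 68 = -71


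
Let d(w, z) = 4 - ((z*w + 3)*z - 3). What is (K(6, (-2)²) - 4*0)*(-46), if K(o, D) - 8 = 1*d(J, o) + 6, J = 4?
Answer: 6486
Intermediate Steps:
d(w, z) = 7 - z*(3 + w*z) (d(w, z) = 4 - ((w*z + 3)*z - 3) = 4 - ((3 + w*z)*z - 3) = 4 - (z*(3 + w*z) - 3) = 4 - (-3 + z*(3 + w*z)) = 4 + (3 - z*(3 + w*z)) = 7 - z*(3 + w*z))
K(o, D) = 21 - 4*o² - 3*o (K(o, D) = 8 + (1*(7 - 3*o - 1*4*o²) + 6) = 8 + (1*(7 - 3*o - 4*o²) + 6) = 8 + (1*(7 - 4*o² - 3*o) + 6) = 8 + ((7 - 4*o² - 3*o) + 6) = 8 + (13 - 4*o² - 3*o) = 21 - 4*o² - 3*o)
(K(6, (-2)²) - 4*0)*(-46) = ((21 - 4*6² - 3*6) - 4*0)*(-46) = ((21 - 4*36 - 18) + 0)*(-46) = ((21 - 144 - 18) + 0)*(-46) = (-141 + 0)*(-46) = -141*(-46) = 6486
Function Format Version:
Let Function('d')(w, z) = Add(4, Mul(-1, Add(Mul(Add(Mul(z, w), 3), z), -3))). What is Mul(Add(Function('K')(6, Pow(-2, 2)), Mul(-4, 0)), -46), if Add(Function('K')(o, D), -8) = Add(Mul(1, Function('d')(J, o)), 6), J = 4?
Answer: 6486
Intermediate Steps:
Function('d')(w, z) = Add(7, Mul(-1, z, Add(3, Mul(w, z)))) (Function('d')(w, z) = Add(4, Mul(-1, Add(Mul(Add(Mul(w, z), 3), z), -3))) = Add(4, Mul(-1, Add(Mul(Add(3, Mul(w, z)), z), -3))) = Add(4, Mul(-1, Add(Mul(z, Add(3, Mul(w, z))), -3))) = Add(4, Mul(-1, Add(-3, Mul(z, Add(3, Mul(w, z)))))) = Add(4, Add(3, Mul(-1, z, Add(3, Mul(w, z))))) = Add(7, Mul(-1, z, Add(3, Mul(w, z)))))
Function('K')(o, D) = Add(21, Mul(-4, Pow(o, 2)), Mul(-3, o)) (Function('K')(o, D) = Add(8, Add(Mul(1, Add(7, Mul(-3, o), Mul(-1, 4, Pow(o, 2)))), 6)) = Add(8, Add(Mul(1, Add(7, Mul(-3, o), Mul(-4, Pow(o, 2)))), 6)) = Add(8, Add(Mul(1, Add(7, Mul(-4, Pow(o, 2)), Mul(-3, o))), 6)) = Add(8, Add(Add(7, Mul(-4, Pow(o, 2)), Mul(-3, o)), 6)) = Add(8, Add(13, Mul(-4, Pow(o, 2)), Mul(-3, o))) = Add(21, Mul(-4, Pow(o, 2)), Mul(-3, o)))
Mul(Add(Function('K')(6, Pow(-2, 2)), Mul(-4, 0)), -46) = Mul(Add(Add(21, Mul(-4, Pow(6, 2)), Mul(-3, 6)), Mul(-4, 0)), -46) = Mul(Add(Add(21, Mul(-4, 36), -18), 0), -46) = Mul(Add(Add(21, -144, -18), 0), -46) = Mul(Add(-141, 0), -46) = Mul(-141, -46) = 6486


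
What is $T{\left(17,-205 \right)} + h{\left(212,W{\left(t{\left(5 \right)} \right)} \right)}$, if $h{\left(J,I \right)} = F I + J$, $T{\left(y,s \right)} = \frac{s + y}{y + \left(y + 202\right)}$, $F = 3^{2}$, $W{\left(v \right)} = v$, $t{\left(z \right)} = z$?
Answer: $\frac{15116}{59} \approx 256.2$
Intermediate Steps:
$F = 9$
$T{\left(y,s \right)} = \frac{s + y}{202 + 2 y}$ ($T{\left(y,s \right)} = \frac{s + y}{y + \left(202 + y\right)} = \frac{s + y}{202 + 2 y}$)
$h{\left(J,I \right)} = J + 9 I$ ($h{\left(J,I \right)} = 9 I + J = J + 9 I$)
$T{\left(17,-205 \right)} + h{\left(212,W{\left(t{\left(5 \right)} \right)} \right)} = \frac{-205 + 17}{2 \left(101 + 17\right)} + \left(212 + 9 \cdot 5\right) = \frac{1}{2} \cdot \frac{1}{118} \left(-188\right) + \left(212 + 45\right) = \frac{1}{2} \cdot \frac{1}{118} \left(-188\right) + 257 = - \frac{47}{59} + 257 = \frac{15116}{59}$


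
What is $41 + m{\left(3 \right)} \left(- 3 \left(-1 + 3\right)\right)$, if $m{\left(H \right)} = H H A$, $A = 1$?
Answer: $-13$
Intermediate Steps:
$m{\left(H \right)} = H^{2}$ ($m{\left(H \right)} = H H 1 = H^{2} \cdot 1 = H^{2}$)
$41 + m{\left(3 \right)} \left(- 3 \left(-1 + 3\right)\right) = 41 + 3^{2} \left(- 3 \left(-1 + 3\right)\right) = 41 + 9 \left(\left(-3\right) 2\right) = 41 + 9 \left(-6\right) = 41 - 54 = -13$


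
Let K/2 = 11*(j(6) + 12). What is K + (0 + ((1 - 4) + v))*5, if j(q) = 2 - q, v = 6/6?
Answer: 166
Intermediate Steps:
v = 1 (v = 6*(⅙) = 1)
K = 176 (K = 2*(11*((2 - 1*6) + 12)) = 2*(11*((2 - 6) + 12)) = 2*(11*(-4 + 12)) = 2*(11*8) = 2*88 = 176)
K + (0 + ((1 - 4) + v))*5 = 176 + (0 + ((1 - 4) + 1))*5 = 176 + (0 + (-3 + 1))*5 = 176 + (0 - 2)*5 = 176 - 2*5 = 176 - 10 = 166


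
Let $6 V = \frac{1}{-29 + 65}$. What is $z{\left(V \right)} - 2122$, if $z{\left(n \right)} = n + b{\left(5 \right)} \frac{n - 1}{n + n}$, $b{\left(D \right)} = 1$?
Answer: $- \frac{481571}{216} \approx -2229.5$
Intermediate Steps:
$V = \frac{1}{216}$ ($V = \frac{1}{6 \left(-29 + 65\right)} = \frac{1}{6 \cdot 36} = \frac{1}{6} \cdot \frac{1}{36} = \frac{1}{216} \approx 0.0046296$)
$z{\left(n \right)} = n + \frac{-1 + n}{2 n}$ ($z{\left(n \right)} = n + 1 \frac{n - 1}{n + n} = n + 1 \frac{-1 + n}{2 n} = n + \frac{-1 + n}{2 n}$)
$z{\left(V \right)} - 2122 = \left(\frac{1}{2} + \frac{1}{216} - \frac{\frac{1}{\frac{1}{216}}}{2}\right) - 2122 = \left(\frac{1}{2} + \frac{1}{216} - 108\right) - 2122 = - \frac{23219}{216} - 2122 = - \frac{481571}{216}$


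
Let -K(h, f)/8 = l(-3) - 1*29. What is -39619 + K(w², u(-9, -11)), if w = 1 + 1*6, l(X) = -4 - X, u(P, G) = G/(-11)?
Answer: -39379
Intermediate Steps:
u(P, G) = -G/11 (u(P, G) = G*(-1/11) = -G/11)
w = 7 (w = 1 + 6 = 7)
K(h, f) = 240 (K(h, f) = -8*((-4 - 1*(-3)) - 1*29) = -8*((-4 + 3) - 29) = -8*(-1 - 29) = -8*(-30) = 240)
-39619 + K(w², u(-9, -11)) = -39619 + 240 = -39379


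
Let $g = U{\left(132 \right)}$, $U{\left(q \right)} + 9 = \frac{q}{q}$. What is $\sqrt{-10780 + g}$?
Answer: $2 i \sqrt{2697} \approx 103.87 i$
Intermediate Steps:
$U{\left(q \right)} = -8$ ($U{\left(q \right)} = -9 + \frac{q}{q} = -9 + 1 = -8$)
$g = -8$
$\sqrt{-10780 + g} = \sqrt{-10780 - 8} = \sqrt{-10788} = 2 i \sqrt{2697}$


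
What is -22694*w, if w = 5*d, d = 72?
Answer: -8169840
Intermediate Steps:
w = 360 (w = 5*72 = 360)
-22694*w = -22694*360 = -8169840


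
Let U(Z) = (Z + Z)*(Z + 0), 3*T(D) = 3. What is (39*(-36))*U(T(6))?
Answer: -2808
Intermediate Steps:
T(D) = 1 (T(D) = (⅓)*3 = 1)
U(Z) = 2*Z² (U(Z) = (2*Z)*Z = 2*Z²)
(39*(-36))*U(T(6)) = (39*(-36))*(2*1²) = -2808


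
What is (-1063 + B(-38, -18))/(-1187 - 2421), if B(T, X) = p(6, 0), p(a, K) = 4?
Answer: 1059/3608 ≈ 0.29351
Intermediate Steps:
B(T, X) = 4
(-1063 + B(-38, -18))/(-1187 - 2421) = (-1063 + 4)/(-1187 - 2421) = -1059/(-3608) = -1059*(-1/3608) = 1059/3608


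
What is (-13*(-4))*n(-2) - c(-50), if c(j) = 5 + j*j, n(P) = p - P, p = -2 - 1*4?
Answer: -2713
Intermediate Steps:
p = -6 (p = -2 - 4 = -6)
n(P) = -6 - P
c(j) = 5 + j²
(-13*(-4))*n(-2) - c(-50) = (-13*(-4))*(-6 - 1*(-2)) - (5 + (-50)²) = 52*(-6 + 2) - (5 + 2500) = 52*(-4) - 1*2505 = -208 - 2505 = -2713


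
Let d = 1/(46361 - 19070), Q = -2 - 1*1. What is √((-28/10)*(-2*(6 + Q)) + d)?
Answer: √312816128295/136455 ≈ 4.0988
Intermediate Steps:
Q = -3 (Q = -2 - 1 = -3)
d = 1/27291 ≈ 3.6642e-5
√((-28/10)*(-2*(6 + Q)) + d) = √((-28/10)*(-2*(6 - 3)) + 1/27291) = √(((⅒)*(-28))*(-2*3) + 1/27291) = √(-14/5*(-6) + 1/27291) = √(84/5 + 1/27291) = √(2292449/136455) = √312816128295/136455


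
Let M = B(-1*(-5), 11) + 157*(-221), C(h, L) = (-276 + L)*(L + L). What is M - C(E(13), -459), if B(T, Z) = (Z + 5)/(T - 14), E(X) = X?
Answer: -6384859/9 ≈ -7.0943e+5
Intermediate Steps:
B(T, Z) = (5 + Z)/(-14 + T)
C(h, L) = 2*L*(-276 + L) (C(h, L) = (-276 + L)*(2*L) = 2*L*(-276 + L))
M = -312289/9 (M = (5 + 11)/(-14 - 1*(-5)) + 157*(-221) = 16/(-14 + 5) - 34697 = 16/(-9) - 34697 = -1/9*16 - 34697 = -16/9 - 34697 = -312289/9 ≈ -34699.)
M - C(E(13), -459) = -312289/9 - 2*(-459)*(-276 - 459) = -312289/9 - 2*(-459)*(-735) = -312289/9 - 1*674730 = -312289/9 - 674730 = -6384859/9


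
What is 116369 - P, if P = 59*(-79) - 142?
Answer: 121172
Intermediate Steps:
P = -4803 (P = -4661 - 142 = -4803)
116369 - P = 116369 - 1*(-4803) = 116369 + 4803 = 121172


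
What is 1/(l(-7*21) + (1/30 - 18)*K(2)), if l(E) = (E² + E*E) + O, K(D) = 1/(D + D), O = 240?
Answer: 120/5214421 ≈ 2.3013e-5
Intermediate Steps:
K(D) = 1/(2*D)
l(E) = 240 + 2*E² (l(E) = (E² + E*E) + 240 = (E² + E²) + 240 = 2*E² + 240 = 240 + 2*E²)
1/(l(-7*21) + (1/30 - 18)*K(2)) = 1/((240 + 2*(-7*21)²) + (1/30 - 18)*((½)/2)) = 1/((240 + 2*(-147)²) + (1/30 - 18)*((½)*(½))) = 1/((240 + 2*21609) - 539/30*¼) = 1/((240 + 43218) - 539/120) = 1/(43458 - 539/120) = 1/(5214421/120) = 120/5214421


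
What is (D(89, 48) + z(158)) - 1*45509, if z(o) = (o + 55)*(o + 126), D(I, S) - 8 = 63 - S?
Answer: 15006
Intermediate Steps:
D(I, S) = 71 - S (D(I, S) = 8 + (63 - S) = 71 - S)
z(o) = (55 + o)*(126 + o)
(D(89, 48) + z(158)) - 1*45509 = ((71 - 1*48) + (6930 + 158**2 + 181*158)) - 1*45509 = ((71 - 48) + (6930 + 24964 + 28598)) - 45509 = (23 + 60492) - 45509 = 60515 - 45509 = 15006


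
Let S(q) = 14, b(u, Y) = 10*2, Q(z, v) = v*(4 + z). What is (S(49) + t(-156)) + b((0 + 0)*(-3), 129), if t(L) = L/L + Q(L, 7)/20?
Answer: -91/5 ≈ -18.200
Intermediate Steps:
b(u, Y) = 20
t(L) = 12/5 + 7*L/20 (t(L) = L/L + (7*(4 + L))/20 = 1 + (28 + 7*L)*(1/20) = 1 + (7/5 + 7*L/20) = 12/5 + 7*L/20)
(S(49) + t(-156)) + b((0 + 0)*(-3), 129) = (14 + (12/5 + (7/20)*(-156))) + 20 = (14 + (12/5 - 273/5)) + 20 = (14 - 261/5) + 20 = -191/5 + 20 = -91/5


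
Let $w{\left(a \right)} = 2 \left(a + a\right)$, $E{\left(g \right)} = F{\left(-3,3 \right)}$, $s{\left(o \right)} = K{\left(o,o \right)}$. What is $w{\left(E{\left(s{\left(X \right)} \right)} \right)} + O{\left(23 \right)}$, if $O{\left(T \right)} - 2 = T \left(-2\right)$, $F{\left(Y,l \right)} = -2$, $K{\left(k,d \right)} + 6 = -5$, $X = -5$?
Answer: $-52$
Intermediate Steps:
$K{\left(k,d \right)} = -11$ ($K{\left(k,d \right)} = -6 - 5 = -11$)
$s{\left(o \right)} = -11$
$E{\left(g \right)} = -2$
$w{\left(a \right)} = 4 a$ ($w{\left(a \right)} = 2 \cdot 2 a = 4 a$)
$O{\left(T \right)} = 2 - 2 T$ ($O{\left(T \right)} = 2 + T \left(-2\right) = 2 - 2 T$)
$w{\left(E{\left(s{\left(X \right)} \right)} \right)} + O{\left(23 \right)} = 4 \left(-2\right) + \left(2 - 46\right) = -8 + \left(2 - 46\right) = -8 - 44 = -52$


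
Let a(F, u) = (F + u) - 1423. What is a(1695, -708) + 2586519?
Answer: 2586083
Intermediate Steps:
a(F, u) = -1423 + F + u
a(1695, -708) + 2586519 = (-1423 + 1695 - 708) + 2586519 = -436 + 2586519 = 2586083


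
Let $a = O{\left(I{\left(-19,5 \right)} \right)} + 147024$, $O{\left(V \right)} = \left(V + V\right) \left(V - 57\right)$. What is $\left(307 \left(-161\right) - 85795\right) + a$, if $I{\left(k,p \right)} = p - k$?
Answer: $10218$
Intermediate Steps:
$O{\left(V \right)} = 2 V \left(-57 + V\right)$
$a = 145440$ ($a = 2 \left(5 - -19\right) \left(-57 + \left(5 - -19\right)\right) + 147024 = 2 \left(5 + 19\right) \left(-57 + \left(5 + 19\right)\right) + 147024 = 2 \cdot 24 \left(-57 + 24\right) + 147024 = 2 \cdot 24 \left(-33\right) + 147024 = -1584 + 147024 = 145440$)
$\left(307 \left(-161\right) - 85795\right) + a = \left(307 \left(-161\right) - 85795\right) + 145440 = \left(-49427 - 85795\right) + 145440 = -135222 + 145440 = 10218$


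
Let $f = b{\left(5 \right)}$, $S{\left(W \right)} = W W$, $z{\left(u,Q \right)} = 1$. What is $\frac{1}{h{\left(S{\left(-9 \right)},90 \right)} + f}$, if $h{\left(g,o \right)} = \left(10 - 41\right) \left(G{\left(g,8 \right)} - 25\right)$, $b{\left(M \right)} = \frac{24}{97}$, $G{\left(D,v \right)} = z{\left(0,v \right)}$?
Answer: $\frac{97}{72192} \approx 0.0013436$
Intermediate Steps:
$G{\left(D,v \right)} = 1$
$S{\left(W \right)} = W^{2}$
$b{\left(M \right)} = \frac{24}{97}$ ($b{\left(M \right)} = 24 \cdot \frac{1}{97} = \frac{24}{97}$)
$f = \frac{24}{97} \approx 0.24742$
$h{\left(g,o \right)} = 744$ ($h{\left(g,o \right)} = \left(10 - 41\right) \left(1 - 25\right) = \left(-31\right) \left(-24\right) = 744$)
$\frac{1}{h{\left(S{\left(-9 \right)},90 \right)} + f} = \frac{1}{744 + \frac{24}{97}} = \frac{1}{\frac{72192}{97}} = \frac{97}{72192}$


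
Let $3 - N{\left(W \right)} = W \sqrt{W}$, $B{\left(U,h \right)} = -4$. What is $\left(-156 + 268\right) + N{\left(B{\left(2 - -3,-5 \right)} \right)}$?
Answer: $115 + 8 i \approx 115.0 + 8.0 i$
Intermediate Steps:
$N{\left(W \right)} = 3 - W^{\frac{3}{2}}$ ($N{\left(W \right)} = 3 - W \sqrt{W} = 3 - W^{\frac{3}{2}}$)
$\left(-156 + 268\right) + N{\left(B{\left(2 - -3,-5 \right)} \right)} = \left(-156 + 268\right) + \left(3 - \left(-4\right)^{\frac{3}{2}}\right) = 112 + \left(3 - - 8 i\right) = 112 + \left(3 + 8 i\right) = 115 + 8 i$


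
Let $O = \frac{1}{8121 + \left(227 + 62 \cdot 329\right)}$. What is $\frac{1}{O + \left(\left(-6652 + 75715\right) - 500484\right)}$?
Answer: $- \frac{28746}{12401628065} \approx -2.3179 \cdot 10^{-6}$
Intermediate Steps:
$O = \frac{1}{28746}$ ($O = \frac{1}{8121 + \left(227 + 20398\right)} = \frac{1}{8121 + 20625} = \frac{1}{28746} \approx 3.4787 \cdot 10^{-5}$)
$\frac{1}{O + \left(\left(-6652 + 75715\right) - 500484\right)} = \frac{1}{\frac{1}{28746} + \left(\left(-6652 + 75715\right) - 500484\right)} = \frac{1}{\frac{1}{28746} + \left(69063 - 500484\right)} = \frac{1}{\frac{1}{28746} - 431421} = \frac{1}{- \frac{12401628065}{28746}} = - \frac{28746}{12401628065}$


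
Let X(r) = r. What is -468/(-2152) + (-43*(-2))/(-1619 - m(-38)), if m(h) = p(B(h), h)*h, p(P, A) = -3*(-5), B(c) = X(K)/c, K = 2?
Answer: 76465/564362 ≈ 0.13549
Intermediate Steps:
B(c) = 2/c
p(P, A) = 15
m(h) = 15*h
-468/(-2152) + (-43*(-2))/(-1619 - m(-38)) = -468/(-2152) + (-43*(-2))/(-1619 - 15*(-38)) = -468*(-1/2152) + 86/(-1619 - 1*(-570)) = 117/538 + 86/(-1619 + 570) = 117/538 + 86/(-1049) = 117/538 + 86*(-1/1049) = 117/538 - 86/1049 = 76465/564362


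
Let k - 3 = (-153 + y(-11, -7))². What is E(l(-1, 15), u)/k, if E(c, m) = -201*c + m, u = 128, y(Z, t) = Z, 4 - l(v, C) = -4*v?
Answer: 128/26899 ≈ 0.0047585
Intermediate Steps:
l(v, C) = 4 + 4*v (l(v, C) = 4 - (-4)*v = 4 + 4*v)
k = 26899 (k = 3 + (-153 - 11)² = 3 + (-164)² = 3 + 26896 = 26899)
E(c, m) = m - 201*c
E(l(-1, 15), u)/k = (128 - 201*(4 + 4*(-1)))/26899 = (128 - 201*(4 - 4))*(1/26899) = (128 - 201*0)*(1/26899) = (128 + 0)*(1/26899) = 128*(1/26899) = 128/26899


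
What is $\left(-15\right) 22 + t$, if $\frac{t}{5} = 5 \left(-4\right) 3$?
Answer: $-630$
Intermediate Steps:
$t = -300$ ($t = 5 \cdot 5 \left(-4\right) 3 = 5 \left(\left(-20\right) 3\right) = 5 \left(-60\right) = -300$)
$\left(-15\right) 22 + t = \left(-15\right) 22 - 300 = -330 - 300 = -630$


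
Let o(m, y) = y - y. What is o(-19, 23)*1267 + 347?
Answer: 347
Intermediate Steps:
o(m, y) = 0
o(-19, 23)*1267 + 347 = 0*1267 + 347 = 0 + 347 = 347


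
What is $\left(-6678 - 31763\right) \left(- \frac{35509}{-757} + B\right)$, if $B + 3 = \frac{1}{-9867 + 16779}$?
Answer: $- \frac{8831505033533}{5232384} \approx -1.6879 \cdot 10^{6}$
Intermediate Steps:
$B = - \frac{20735}{6912}$ ($B = -3 + \frac{1}{-9867 + 16779} = -3 + \frac{1}{6912} = - \frac{20735}{6912} \approx -2.9999$)
$\left(-6678 - 31763\right) \left(- \frac{35509}{-757} + B\right) = \left(-6678 - 31763\right) \left(- \frac{35509}{-757} - \frac{20735}{6912}\right) = - 38441 \left(\left(-35509\right) \left(- \frac{1}{757}\right) - \frac{20735}{6912}\right) = - 38441 \left(\frac{35509}{757} - \frac{20735}{6912}\right) = \left(-38441\right) \frac{229741813}{5232384} = - \frac{8831505033533}{5232384}$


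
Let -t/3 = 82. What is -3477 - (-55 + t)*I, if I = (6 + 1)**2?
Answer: 11272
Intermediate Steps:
t = -246 (t = -3*82 = -246)
I = 49 (I = 7**2 = 49)
-3477 - (-55 + t)*I = -3477 - (-55 - 246)*49 = -3477 - (-301)*49 = -3477 - 1*(-14749) = -3477 + 14749 = 11272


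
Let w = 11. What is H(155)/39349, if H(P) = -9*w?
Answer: -99/39349 ≈ -0.0025159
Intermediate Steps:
H(P) = -99 (H(P) = -9*11 = -99)
H(155)/39349 = -99/39349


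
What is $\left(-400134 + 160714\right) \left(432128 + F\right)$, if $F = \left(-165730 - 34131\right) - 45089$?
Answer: $-44814156760$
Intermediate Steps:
$F = -244950$ ($F = -199861 - 45089 = -244950$)
$\left(-400134 + 160714\right) \left(432128 + F\right) = \left(-400134 + 160714\right) \left(432128 - 244950\right) = \left(-239420\right) 187178 = -44814156760$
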